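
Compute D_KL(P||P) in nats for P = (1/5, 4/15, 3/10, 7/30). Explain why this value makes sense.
0.0000 nats

KL divergence satisfies the Gibbs inequality: D_KL(P||Q) ≥ 0 for all distributions P, Q.

D_KL(P||Q) = Σ p(x) log(p(x)/q(x))
Each term is p(x) × log_e(p(x)/p(x)) = p(x) × log_e(1) = 0, so the sum is 0.
D_KL(P||Q) = 0.0000 nats

When P = Q, the KL divergence is exactly 0, as there is no 'divergence' between identical distributions.

This non-negativity is a fundamental property: relative entropy cannot be negative because it measures how different Q is from P.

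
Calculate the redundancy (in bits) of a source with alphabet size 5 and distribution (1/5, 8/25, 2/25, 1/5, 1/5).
0.1112 bits

Redundancy measures how far a source is from maximum entropy:
R = H_max - H(X)

Maximum entropy for 5 symbols: H_max = log_2(5) = 2.3219 bits
Actual entropy: H(X) = 2.2107 bits
Redundancy: R = 2.3219 - 2.2107 = 0.1112 bits

This redundancy represents potential for compression: the source could be compressed by 0.1112 bits per symbol.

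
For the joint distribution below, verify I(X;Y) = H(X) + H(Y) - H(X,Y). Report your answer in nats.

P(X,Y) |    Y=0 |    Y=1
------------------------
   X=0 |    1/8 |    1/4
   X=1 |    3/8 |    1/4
I(X;Y) = 0.0338 nats

Mutual information has multiple equivalent forms:
- I(X;Y) = H(X) - H(X|Y)
- I(X;Y) = H(Y) - H(Y|X)
- I(X;Y) = H(X) + H(Y) - H(X,Y)

Computing all quantities:
H(X) = 0.6616, H(Y) = 0.6931, H(X,Y) = 1.3209
H(X|Y) = 0.6277, H(Y|X) = 0.6593

Verification:
H(X) - H(X|Y) = 0.6616 - 0.6277 = 0.0338
H(Y) - H(Y|X) = 0.6931 - 0.6593 = 0.0338
H(X) + H(Y) - H(X,Y) = 0.6616 + 0.6931 - 1.3209 = 0.0338

All forms give I(X;Y) = 0.0338 nats. ✓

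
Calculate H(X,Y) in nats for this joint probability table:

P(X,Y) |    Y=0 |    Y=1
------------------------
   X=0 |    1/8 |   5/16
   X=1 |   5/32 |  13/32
1.2794 nats

Joint entropy is H(X,Y) = -Σ_{x,y} p(x,y) log p(x,y).

Summing over all non-zero entries:
H(X,Y) = -[1/8·log_e(1/8) + 5/16·log_e(5/16) + 5/32·log_e(5/32) + 13/32·log_e(13/32)]
H(X,Y) = 1.2794 nats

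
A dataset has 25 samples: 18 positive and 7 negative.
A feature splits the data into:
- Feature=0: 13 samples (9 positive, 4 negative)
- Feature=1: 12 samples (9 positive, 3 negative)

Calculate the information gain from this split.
0.0030 bits

Information Gain = H(Y) - H(Y|Feature)

Before split:
P(positive) = 18/25 = 0.7200
H(Y) = 0.8555 bits

After split:
Feature=0: H = 0.8905 bits (weight = 13/25)
Feature=1: H = 0.8113 bits (weight = 12/25)
H(Y|Feature) = (13/25)×0.8905 + (12/25)×0.8113 = 0.8525 bits

Information Gain = 0.8555 - 0.8525 = 0.0030 bits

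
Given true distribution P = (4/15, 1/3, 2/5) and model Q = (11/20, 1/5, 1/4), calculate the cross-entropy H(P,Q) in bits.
1.8040 bits

Cross-entropy: H(P,Q) = -Σ p(x) log q(x)

Alternatively: H(P,Q) = H(P) + D_KL(P||Q)
H(P) = 1.5656 bits
D_KL(P||Q) = 0.2384 bits

H(P,Q) = 1.5656 + 0.2384 = 1.8040 bits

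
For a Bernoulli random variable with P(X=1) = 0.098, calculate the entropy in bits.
0.4626 bits

The binary entropy function is:
H(p) = -p log(p) - (1-p) log(1-p)

H(0.098) = -0.098 × log_2(0.098) - 0.902 × log_2(0.902)
H(0.098) = 0.4626 bits

Note: Binary entropy is maximized at p=0.5 (H=1 bit) and minimized at p=0 or p=1 (H=0).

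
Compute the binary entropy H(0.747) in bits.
0.8160 bits

The binary entropy function is:
H(p) = -p log(p) - (1-p) log(1-p)

H(0.747) = -0.747 × log_2(0.747) - 0.253 × log_2(0.253)
H(0.747) = 0.8160 bits

Note: Binary entropy is maximized at p=0.5 (H=1 bit) and minimized at p=0 or p=1 (H=0).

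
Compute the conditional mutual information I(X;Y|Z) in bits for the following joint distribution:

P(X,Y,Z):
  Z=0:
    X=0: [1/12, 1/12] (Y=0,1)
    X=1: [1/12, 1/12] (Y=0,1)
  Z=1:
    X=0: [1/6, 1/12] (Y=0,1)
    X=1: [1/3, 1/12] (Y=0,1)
0.0105 bits

Conditional mutual information: I(X;Y|Z) = H(X|Z) + H(Y|Z) - H(X,Y|Z)

H(Z) = 0.9183
H(X,Z) = 1.8879 → H(X|Z) = 0.9696
H(Y,Z) = 1.7925 → H(Y|Z) = 0.8742
H(X,Y,Z) = 2.7516 → H(X,Y|Z) = 1.8333

I(X;Y|Z) = 0.9696 + 0.8742 - 1.8333 = 0.0105 bits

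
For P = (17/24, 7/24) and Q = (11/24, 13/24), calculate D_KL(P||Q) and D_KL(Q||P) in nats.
D_KL(P||Q) = 0.1278, D_KL(Q||P) = 0.1358

KL divergence is not symmetric: D_KL(P||Q) ≠ D_KL(Q||P) in general.

D_KL(P||Q) = 0.1278 nats
D_KL(Q||P) = 0.1358 nats

No, they are not equal!

This asymmetry is why KL divergence is not a true distance metric.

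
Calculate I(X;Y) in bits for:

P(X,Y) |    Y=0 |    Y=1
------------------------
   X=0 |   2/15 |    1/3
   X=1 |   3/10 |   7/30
0.0570 bits

Mutual information: I(X;Y) = H(X) + H(Y) - H(X,Y)

Marginals:
P(X) = (7/15, 8/15), H(X) = 0.9968 bits
P(Y) = (13/30, 17/30), H(Y) = 0.9871 bits

Joint entropy: H(X,Y) = 1.9269 bits

I(X;Y) = 0.9968 + 0.9871 - 1.9269 = 0.0570 bits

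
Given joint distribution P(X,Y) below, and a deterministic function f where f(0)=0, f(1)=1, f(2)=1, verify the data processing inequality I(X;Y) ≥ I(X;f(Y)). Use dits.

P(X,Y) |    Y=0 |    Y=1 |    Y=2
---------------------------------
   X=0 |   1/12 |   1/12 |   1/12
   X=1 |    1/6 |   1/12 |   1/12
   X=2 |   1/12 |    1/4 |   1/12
I(X;Y) = 0.0262, I(X;f(Y)) = 0.0164, inequality holds: 0.0262 ≥ 0.0164

Data Processing Inequality: For any Markov chain X → Y → Z, we have I(X;Y) ≥ I(X;Z).

Here Z = f(Y) is a deterministic function of Y, forming X → Y → Z.

Original I(X;Y) = 0.0262 dits

After applying f:
P(X,Z) where Z=f(Y):
- P(X,Z=0) = P(X,Y=0)
- P(X,Z=1) = P(X,Y=1) + P(X,Y=2)

I(X;Z) = I(X;f(Y)) = 0.0164 dits

Verification: 0.0262 ≥ 0.0164 ✓

Information cannot be created by processing; the function f can only lose information about X.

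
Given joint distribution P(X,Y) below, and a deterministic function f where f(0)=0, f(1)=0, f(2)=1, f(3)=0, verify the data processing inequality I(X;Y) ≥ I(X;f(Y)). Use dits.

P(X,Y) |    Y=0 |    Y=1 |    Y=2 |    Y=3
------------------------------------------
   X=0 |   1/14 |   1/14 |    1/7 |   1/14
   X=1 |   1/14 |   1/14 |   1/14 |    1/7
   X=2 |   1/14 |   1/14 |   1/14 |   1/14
I(X;Y) = 0.0123, I(X;f(Y)) = 0.0080, inequality holds: 0.0123 ≥ 0.0080

Data Processing Inequality: For any Markov chain X → Y → Z, we have I(X;Y) ≥ I(X;Z).

Here Z = f(Y) is a deterministic function of Y, forming X → Y → Z.

Original I(X;Y) = 0.0123 dits

After applying f:
P(X,Z) where Z=f(Y):
- P(X,Z=0) = P(X,Y=0) + P(X,Y=1) + P(X,Y=3)
- P(X,Z=1) = P(X,Y=2)

I(X;Z) = I(X;f(Y)) = 0.0080 dits

Verification: 0.0123 ≥ 0.0080 ✓

Information cannot be created by processing; the function f can only lose information about X.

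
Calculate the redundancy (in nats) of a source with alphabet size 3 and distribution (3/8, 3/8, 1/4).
0.0164 nats

Redundancy measures how far a source is from maximum entropy:
R = H_max - H(X)

Maximum entropy for 3 symbols: H_max = log_e(3) = 1.0986 nats
Actual entropy: H(X) = 1.0822 nats
Redundancy: R = 1.0986 - 1.0822 = 0.0164 nats

This redundancy represents potential for compression: the source could be compressed by 0.0164 nats per symbol.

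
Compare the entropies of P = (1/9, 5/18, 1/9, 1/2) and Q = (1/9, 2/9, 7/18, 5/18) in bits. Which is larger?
Q

Computing entropies in bits:
H(P) = 1.7178
H(Q) = 1.8776

Distribution Q has higher entropy.

Intuition: The distribution closer to uniform (more spread out) has higher entropy.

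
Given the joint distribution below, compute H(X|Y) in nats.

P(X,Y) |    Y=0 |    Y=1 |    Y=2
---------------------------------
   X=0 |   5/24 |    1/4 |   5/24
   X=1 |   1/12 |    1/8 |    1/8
0.6337 nats

Using the chain rule: H(X|Y) = H(X,Y) - H(Y)

First, compute H(X,Y) = 1.7271 nats

Marginal P(Y) = (7/24, 3/8, 1/3)
H(Y) = 1.0934 nats

H(X|Y) = H(X,Y) - H(Y) = 1.7271 - 1.0934 = 0.6337 nats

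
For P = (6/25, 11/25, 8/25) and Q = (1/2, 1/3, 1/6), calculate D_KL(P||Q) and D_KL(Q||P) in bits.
D_KL(P||Q) = 0.2233, D_KL(Q||P) = 0.2391

KL divergence is not symmetric: D_KL(P||Q) ≠ D_KL(Q||P) in general.

D_KL(P||Q) = 0.2233 bits
D_KL(Q||P) = 0.2391 bits

No, they are not equal!

This asymmetry is why KL divergence is not a true distance metric.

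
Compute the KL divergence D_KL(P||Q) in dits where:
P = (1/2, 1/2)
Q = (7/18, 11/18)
0.0110 dits

KL divergence: D_KL(P||Q) = Σ p(x) log(p(x)/q(x))

Computing term by term:
  x=0: 1/2 × log_10[(1/2)/(7/18)] = 1/2 × 0.1091 = 0.0546
  x=1: 1/2 × log_10[(1/2)/(11/18)] = 1/2 × -0.0872 = -0.0436

D_KL(P||Q) = 0.0110 dits

Note: KL divergence is always non-negative and equals 0 iff P = Q.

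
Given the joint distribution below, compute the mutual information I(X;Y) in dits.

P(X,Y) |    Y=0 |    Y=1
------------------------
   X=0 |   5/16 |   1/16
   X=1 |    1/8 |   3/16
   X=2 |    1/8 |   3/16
0.0416 dits

Mutual information: I(X;Y) = H(X) + H(Y) - H(X,Y)

Marginals:
P(X) = (3/8, 5/16, 5/16), H(X) = 0.4755 dits
P(Y) = (9/16, 7/16), H(Y) = 0.2976 dits

Joint entropy: H(X,Y) = 0.7315 dits

I(X;Y) = 0.4755 + 0.2976 - 0.7315 = 0.0416 dits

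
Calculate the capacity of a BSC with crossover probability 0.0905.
0.5619 bits

For a binary symmetric channel (BSC) with error probability p:
Capacity C = 1 - H(p) bits per symbol

where H(p) = -p log₂(p) - (1-p) log₂(1-p) is the binary entropy function.

H(0.0905) = 0.4381 bits
C = 1 - 0.4381 = 0.5619 bits per symbol

This means we can reliably transmit up to 0.5619 bits of information per channel use.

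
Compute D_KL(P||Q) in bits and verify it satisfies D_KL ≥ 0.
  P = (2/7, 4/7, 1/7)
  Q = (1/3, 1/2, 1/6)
0.0148 bits

KL divergence satisfies the Gibbs inequality: D_KL(P||Q) ≥ 0 for all distributions P, Q.

D_KL(P||Q) = Σ p(x) log(p(x)/q(x))
Term by term:
  x=0: 2/7 × log_2[(2/7)/(1/3)] = -0.0635
  x=1: 4/7 × log_2[(4/7)/(1/2)] = 0.1101
  x=2: 1/7 × log_2[(1/7)/(1/6)] = -0.0318
D_KL(P||Q) = 0.0148 bits

D_KL(P||Q) = 0.0148 ≥ 0 ✓

This non-negativity is a fundamental property: relative entropy cannot be negative because it measures how different Q is from P.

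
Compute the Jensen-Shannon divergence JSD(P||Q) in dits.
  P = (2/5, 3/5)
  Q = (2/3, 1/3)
0.0157 dits

Jensen-Shannon divergence is:
JSD(P||Q) = 0.5 × D_KL(P||M) + 0.5 × D_KL(Q||M)
where M = 0.5 × (P + Q) is the mixture distribution.

M = 0.5 × (2/5, 3/5) + 0.5 × (2/3, 1/3) = (8/15, 7/15)

D_KL(P||M) = 0.0155 dits
D_KL(Q||M) = 0.0159 dits

JSD(P||Q) = 0.5 × 0.0155 + 0.5 × 0.0159 = 0.0157 dits

Unlike KL divergence, JSD is symmetric and bounded: 0 ≤ JSD ≤ log(2).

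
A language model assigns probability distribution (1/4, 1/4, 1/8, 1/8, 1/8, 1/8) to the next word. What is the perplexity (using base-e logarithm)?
5.6569

Perplexity is e^H (or exp(H) for natural log).

First, H = -Σ p log p = 1.7329 nats
Perplexity = e^1.7329 = 5.6569

Interpretation: The model's uncertainty is equivalent to choosing uniformly among 5.7 options.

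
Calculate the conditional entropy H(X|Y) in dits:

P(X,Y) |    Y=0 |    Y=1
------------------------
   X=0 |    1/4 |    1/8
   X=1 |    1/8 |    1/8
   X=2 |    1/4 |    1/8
0.4653 dits

Using the chain rule: H(X|Y) = H(X,Y) - H(Y)

First, compute H(X,Y) = 0.7526 dits

Marginal P(Y) = (5/8, 3/8)
H(Y) = 0.2873 dits

H(X|Y) = H(X,Y) - H(Y) = 0.7526 - 0.2873 = 0.4653 dits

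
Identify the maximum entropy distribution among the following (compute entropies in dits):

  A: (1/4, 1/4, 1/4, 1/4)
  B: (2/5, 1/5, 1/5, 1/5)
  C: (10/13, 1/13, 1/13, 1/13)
A

For a discrete distribution over n outcomes, entropy is maximized by the uniform distribution.

Computing entropies:
H(A) = 0.6021 dits
H(B) = 0.5786 dits
H(C) = 0.3447 dits

The uniform distribution (where all probabilities equal 1/4) achieves the maximum entropy of log_10(4) = 0.6021 dits.

Distribution A has the highest entropy.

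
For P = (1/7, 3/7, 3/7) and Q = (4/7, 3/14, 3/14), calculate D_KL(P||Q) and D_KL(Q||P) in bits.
D_KL(P||Q) = 0.5714, D_KL(Q||P) = 0.7143

KL divergence is not symmetric: D_KL(P||Q) ≠ D_KL(Q||P) in general.

D_KL(P||Q) = 0.5714 bits
D_KL(Q||P) = 0.7143 bits

No, they are not equal!

This asymmetry is why KL divergence is not a true distance metric.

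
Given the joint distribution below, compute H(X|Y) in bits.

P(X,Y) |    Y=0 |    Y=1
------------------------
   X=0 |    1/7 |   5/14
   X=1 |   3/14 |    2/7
0.9839 bits

Using the chain rule: H(X|Y) = H(X,Y) - H(Y)

First, compute H(X,Y) = 1.9242 bits

Marginal P(Y) = (5/14, 9/14)
H(Y) = 0.9403 bits

H(X|Y) = H(X,Y) - H(Y) = 1.9242 - 0.9403 = 0.9839 bits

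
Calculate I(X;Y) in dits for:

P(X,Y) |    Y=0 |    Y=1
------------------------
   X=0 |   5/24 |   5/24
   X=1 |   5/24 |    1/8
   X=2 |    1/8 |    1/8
0.0031 dits

Mutual information: I(X;Y) = H(X) + H(Y) - H(X,Y)

Marginals:
P(X) = (5/12, 1/3, 1/4), H(X) = 0.4680 dits
P(Y) = (13/24, 11/24), H(Y) = 0.2995 dits

Joint entropy: H(X,Y) = 0.7644 dits

I(X;Y) = 0.4680 + 0.2995 - 0.7644 = 0.0031 dits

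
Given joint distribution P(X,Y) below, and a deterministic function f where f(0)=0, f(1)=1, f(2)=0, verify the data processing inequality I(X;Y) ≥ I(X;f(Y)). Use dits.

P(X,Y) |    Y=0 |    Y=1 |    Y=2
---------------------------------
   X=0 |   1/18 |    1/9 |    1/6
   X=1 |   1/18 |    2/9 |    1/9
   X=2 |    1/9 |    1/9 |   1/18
I(X;Y) = 0.0256, I(X;f(Y)) = 0.0097, inequality holds: 0.0256 ≥ 0.0097

Data Processing Inequality: For any Markov chain X → Y → Z, we have I(X;Y) ≥ I(X;Z).

Here Z = f(Y) is a deterministic function of Y, forming X → Y → Z.

Original I(X;Y) = 0.0256 dits

After applying f:
P(X,Z) where Z=f(Y):
- P(X,Z=0) = P(X,Y=0) + P(X,Y=2)
- P(X,Z=1) = P(X,Y=1)

I(X;Z) = I(X;f(Y)) = 0.0097 dits

Verification: 0.0256 ≥ 0.0097 ✓

Information cannot be created by processing; the function f can only lose information about X.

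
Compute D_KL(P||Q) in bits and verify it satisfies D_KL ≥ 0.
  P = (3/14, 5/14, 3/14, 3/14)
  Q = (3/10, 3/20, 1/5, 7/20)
0.2126 bits

KL divergence satisfies the Gibbs inequality: D_KL(P||Q) ≥ 0 for all distributions P, Q.

D_KL(P||Q) = Σ p(x) log(p(x)/q(x))
Term by term:
  x=0: 3/14 × log_2[(3/14)/(3/10)] = -0.1040
  x=1: 5/14 × log_2[(5/14)/(3/20)] = 0.4470
  x=2: 3/14 × log_2[(3/14)/(1/5)] = 0.0213
  x=3: 3/14 × log_2[(3/14)/(7/20)] = -0.1517
D_KL(P||Q) = 0.2126 bits

D_KL(P||Q) = 0.2126 ≥ 0 ✓

This non-negativity is a fundamental property: relative entropy cannot be negative because it measures how different Q is from P.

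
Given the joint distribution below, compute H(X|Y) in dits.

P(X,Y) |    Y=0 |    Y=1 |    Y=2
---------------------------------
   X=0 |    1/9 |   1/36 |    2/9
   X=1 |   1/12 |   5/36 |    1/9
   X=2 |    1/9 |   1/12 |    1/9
0.4471 dits

Using the chain rule: H(X|Y) = H(X,Y) - H(Y)

First, compute H(X,Y) = 0.9114 dits

Marginal P(Y) = (11/36, 1/4, 4/9)
H(Y) = 0.4644 dits

H(X|Y) = H(X,Y) - H(Y) = 0.9114 - 0.4644 = 0.4471 dits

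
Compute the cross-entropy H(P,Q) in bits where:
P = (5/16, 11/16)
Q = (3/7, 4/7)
0.9371 bits

Cross-entropy: H(P,Q) = -Σ p(x) log q(x)

Alternatively: H(P,Q) = H(P) + D_KL(P||Q)
H(P) = 0.8960 bits
D_KL(P||Q) = 0.0410 bits

H(P,Q) = 0.8960 + 0.0410 = 0.9371 bits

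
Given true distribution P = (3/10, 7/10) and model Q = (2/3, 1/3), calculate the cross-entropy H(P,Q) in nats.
0.8907 nats

Cross-entropy: H(P,Q) = -Σ p(x) log q(x)

Alternatively: H(P,Q) = H(P) + D_KL(P||Q)
H(P) = 0.6109 nats
D_KL(P||Q) = 0.2798 nats

H(P,Q) = 0.6109 + 0.2798 = 0.8907 nats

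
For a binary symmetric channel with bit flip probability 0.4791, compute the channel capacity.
0.0013 bits

For a binary symmetric channel (BSC) with error probability p:
Capacity C = 1 - H(p) bits per symbol

where H(p) = -p log₂(p) - (1-p) log₂(1-p) is the binary entropy function.

H(0.4791) = 0.9987 bits
C = 1 - 0.9987 = 0.0013 bits per symbol

This means we can reliably transmit up to 0.0013 bits of information per channel use.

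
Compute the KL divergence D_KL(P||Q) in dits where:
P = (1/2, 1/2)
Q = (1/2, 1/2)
0.0000 dits

KL divergence: D_KL(P||Q) = Σ p(x) log(p(x)/q(x))

Computing term by term:
  x=0: 1/2 × log_10[(1/2)/(1/2)] = 1/2 × 0.0000 = 0.0000
  x=1: 1/2 × log_10[(1/2)/(1/2)] = 1/2 × 0.0000 = 0.0000

D_KL(P||Q) = 0.0000 dits

Note: KL divergence is always non-negative and equals 0 iff P = Q.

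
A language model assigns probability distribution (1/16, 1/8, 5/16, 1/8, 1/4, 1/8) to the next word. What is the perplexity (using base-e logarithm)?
5.2758

Perplexity is e^H (or exp(H) for natural log).

First, H = -Σ p log p = 1.6631 nats
Perplexity = e^1.6631 = 5.2758

Interpretation: The model's uncertainty is equivalent to choosing uniformly among 5.3 options.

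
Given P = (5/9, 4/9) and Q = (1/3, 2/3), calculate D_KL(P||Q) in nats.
0.1036 nats

KL divergence: D_KL(P||Q) = Σ p(x) log(p(x)/q(x))

Computing term by term:
  x=0: 5/9 × log_e[(5/9)/(1/3)] = 5/9 × 0.5108 = 0.2838
  x=1: 4/9 × log_e[(4/9)/(2/3)] = 4/9 × -0.4055 = -0.1802

D_KL(P||Q) = 0.1036 nats

Note: KL divergence is always non-negative and equals 0 iff P = Q.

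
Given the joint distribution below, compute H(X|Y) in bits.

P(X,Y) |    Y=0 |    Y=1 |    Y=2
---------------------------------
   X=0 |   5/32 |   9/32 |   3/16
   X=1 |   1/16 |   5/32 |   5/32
0.9419 bits

Using the chain rule: H(X|Y) = H(X,Y) - H(Y)

First, compute H(X,Y) = 2.4729 bits

Marginal P(Y) = (7/32, 7/16, 11/32)
H(Y) = 1.5310 bits

H(X|Y) = H(X,Y) - H(Y) = 2.4729 - 1.5310 = 0.9419 bits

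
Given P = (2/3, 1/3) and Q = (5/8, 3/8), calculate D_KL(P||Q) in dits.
0.0016 dits

KL divergence: D_KL(P||Q) = Σ p(x) log(p(x)/q(x))

Computing term by term:
  x=0: 2/3 × log_10[(2/3)/(5/8)] = 2/3 × 0.0280 = 0.0187
  x=1: 1/3 × log_10[(1/3)/(3/8)] = 1/3 × -0.0512 = -0.0171

D_KL(P||Q) = 0.0016 dits

Note: KL divergence is always non-negative and equals 0 iff P = Q.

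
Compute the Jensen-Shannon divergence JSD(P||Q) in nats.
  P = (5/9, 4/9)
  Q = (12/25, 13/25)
0.0029 nats

Jensen-Shannon divergence is:
JSD(P||Q) = 0.5 × D_KL(P||M) + 0.5 × D_KL(Q||M)
where M = 0.5 × (P + Q) is the mixture distribution.

M = 0.5 × (5/9, 4/9) + 0.5 × (12/25, 13/25) = (0.517778, 0.482222)

D_KL(P||M) = 0.0029 nats
D_KL(Q||M) = 0.0029 nats

JSD(P||Q) = 0.5 × 0.0029 + 0.5 × 0.0029 = 0.0029 nats

Unlike KL divergence, JSD is symmetric and bounded: 0 ≤ JSD ≤ log(2).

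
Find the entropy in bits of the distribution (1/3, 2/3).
0.9183 bits

Shannon entropy is H(X) = -Σ p(x) log p(x).

For P = (1/3, 2/3):
H = -1/3 × log_2(1/3) -2/3 × log_2(2/3)
H = 0.9183 bits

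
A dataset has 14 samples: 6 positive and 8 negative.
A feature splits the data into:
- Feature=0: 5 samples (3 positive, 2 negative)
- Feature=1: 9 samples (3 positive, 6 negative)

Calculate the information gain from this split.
0.0481 bits

Information Gain = H(Y) - H(Y|Feature)

Before split:
P(positive) = 6/14 = 0.4286
H(Y) = 0.9852 bits

After split:
Feature=0: H = 0.9710 bits (weight = 5/14)
Feature=1: H = 0.9183 bits (weight = 9/14)
H(Y|Feature) = (5/14)×0.9710 + (9/14)×0.9183 = 0.9371 bits

Information Gain = 0.9852 - 0.9371 = 0.0481 bits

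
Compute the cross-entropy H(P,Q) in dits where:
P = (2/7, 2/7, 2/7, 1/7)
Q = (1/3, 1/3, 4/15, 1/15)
0.6047 dits

Cross-entropy: H(P,Q) = -Σ p(x) log q(x)

Alternatively: H(P,Q) = H(P) + D_KL(P||Q)
H(P) = 0.5871 dits
D_KL(P||Q) = 0.0176 dits

H(P,Q) = 0.5871 + 0.0176 = 0.6047 dits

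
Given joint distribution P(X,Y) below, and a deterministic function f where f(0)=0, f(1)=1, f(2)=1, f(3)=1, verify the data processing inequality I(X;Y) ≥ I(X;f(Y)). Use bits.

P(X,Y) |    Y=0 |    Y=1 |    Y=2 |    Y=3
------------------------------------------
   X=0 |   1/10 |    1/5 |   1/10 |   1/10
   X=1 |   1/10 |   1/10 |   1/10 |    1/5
I(X;Y) = 0.0490, I(X;f(Y)) = 0.0000, inequality holds: 0.0490 ≥ 0.0000

Data Processing Inequality: For any Markov chain X → Y → Z, we have I(X;Y) ≥ I(X;Z).

Here Z = f(Y) is a deterministic function of Y, forming X → Y → Z.

Original I(X;Y) = 0.0490 bits

After applying f:
P(X,Z) where Z=f(Y):
- P(X,Z=0) = P(X,Y=0)
- P(X,Z=1) = P(X,Y=1) + P(X,Y=2) + P(X,Y=3)

I(X;Z) = I(X;f(Y)) = 0.0000 bits

Verification: 0.0490 ≥ 0.0000 ✓

Information cannot be created by processing; the function f can only lose information about X.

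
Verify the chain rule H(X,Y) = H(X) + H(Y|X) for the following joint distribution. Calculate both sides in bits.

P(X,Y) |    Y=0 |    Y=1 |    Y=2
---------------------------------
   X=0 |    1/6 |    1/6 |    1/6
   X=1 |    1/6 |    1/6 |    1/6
H(X,Y) = 2.5850, H(X) = 1.0000, H(Y|X) = 1.5850 (all in bits)

Chain rule: H(X,Y) = H(X) + H(Y|X)

Left side — joint entropy directly:
H(X,Y) = -Σ p(x,y) log p(x,y) = 2.5850 bits

Right side — compute H(Y|X) from the conditional distributions:
P(X) = (1/2, 1/2), so H(X) = 1.0000 bits
H(Y|X) = Σ_x P(X=x) · H(Y|X=x):
  P(Y|X=0) = (1/3, 1/3, 1/3), H(Y|X=0) = 1.5850, weight P(X=0) = 1/2
  P(Y|X=1) = (1/3, 1/3, 1/3), H(Y|X=1) = 1.5850, weight P(X=1) = 1/2
H(Y|X) = 1.5850 bits

H(X) + H(Y|X) = 1.0000 + 1.5850 = 2.5850 bits

Both sides equal 2.5850 bits. ✓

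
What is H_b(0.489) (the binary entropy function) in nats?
0.6929 nats

The binary entropy function is:
H(p) = -p log(p) - (1-p) log(1-p)

H(0.489) = -0.489 × log_e(0.489) - 0.511 × log_e(0.511)
H(0.489) = 0.6929 nats

Note: Binary entropy is maximized at p=0.5 (H=1 bit) and minimized at p=0 or p=1 (H=0).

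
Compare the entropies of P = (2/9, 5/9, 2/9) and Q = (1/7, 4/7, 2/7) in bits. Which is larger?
P

Computing entropies in bits:
H(P) = 1.4355
H(Q) = 1.3788

Distribution P has higher entropy.

Intuition: The distribution closer to uniform (more spread out) has higher entropy.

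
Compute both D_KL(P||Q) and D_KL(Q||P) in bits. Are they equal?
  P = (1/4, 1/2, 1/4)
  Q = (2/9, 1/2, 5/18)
D_KL(P||Q) = 0.0045, D_KL(Q||P) = 0.0045

KL divergence is not symmetric: D_KL(P||Q) ≠ D_KL(Q||P) in general.

D_KL(P||Q) = 0.0045 bits
D_KL(Q||P) = 0.0045 bits

In this case they happen to be equal (to 4 decimal places).

This asymmetry is why KL divergence is not a true distance metric.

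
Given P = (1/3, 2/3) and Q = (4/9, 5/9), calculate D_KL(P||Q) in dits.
0.0111 dits

KL divergence: D_KL(P||Q) = Σ p(x) log(p(x)/q(x))

Computing term by term:
  x=0: 1/3 × log_10[(1/3)/(4/9)] = 1/3 × -0.1249 = -0.0416
  x=1: 2/3 × log_10[(2/3)/(5/9)] = 2/3 × 0.0792 = 0.0528

D_KL(P||Q) = 0.0111 dits

Note: KL divergence is always non-negative and equals 0 iff P = Q.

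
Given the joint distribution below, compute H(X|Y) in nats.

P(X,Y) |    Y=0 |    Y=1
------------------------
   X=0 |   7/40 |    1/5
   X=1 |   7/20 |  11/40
0.6575 nats

Using the chain rule: H(X|Y) = H(X,Y) - H(Y)

First, compute H(X,Y) = 1.3494 nats

Marginal P(Y) = (21/40, 19/40)
H(Y) = 0.6919 nats

H(X|Y) = H(X,Y) - H(Y) = 1.3494 - 0.6919 = 0.6575 nats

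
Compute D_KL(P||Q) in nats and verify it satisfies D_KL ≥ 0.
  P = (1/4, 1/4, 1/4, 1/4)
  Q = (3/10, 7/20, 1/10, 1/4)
0.0994 nats

KL divergence satisfies the Gibbs inequality: D_KL(P||Q) ≥ 0 for all distributions P, Q.

D_KL(P||Q) = Σ p(x) log(p(x)/q(x))
Term by term:
  x=0: 1/4 × log_e[(1/4)/(3/10)] = -0.0456
  x=1: 1/4 × log_e[(1/4)/(7/20)] = -0.0841
  x=2: 1/4 × log_e[(1/4)/(1/10)] = 0.2291
  x=3: 1/4 × log_e[(1/4)/(1/4)] = 0.0000
D_KL(P||Q) = 0.0994 nats

D_KL(P||Q) = 0.0994 ≥ 0 ✓

This non-negativity is a fundamental property: relative entropy cannot be negative because it measures how different Q is from P.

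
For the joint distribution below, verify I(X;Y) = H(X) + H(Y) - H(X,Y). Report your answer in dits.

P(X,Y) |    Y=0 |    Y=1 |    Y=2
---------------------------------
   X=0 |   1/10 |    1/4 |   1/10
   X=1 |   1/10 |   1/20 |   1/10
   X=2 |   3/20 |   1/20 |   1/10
I(X;Y) = 0.0352 dits

Mutual information has multiple equivalent forms:
- I(X;Y) = H(X) - H(X|Y)
- I(X;Y) = H(Y) - H(Y|X)
- I(X;Y) = H(X) + H(Y) - H(X,Y)

Computing all quantities:
H(X) = 0.4634, H(Y) = 0.4760, H(X,Y) = 0.9042
H(X|Y) = 0.4282, H(Y|X) = 0.4408

Verification:
H(X) - H(X|Y) = 0.4634 - 0.4282 = 0.0352
H(Y) - H(Y|X) = 0.4760 - 0.4408 = 0.0352
H(X) + H(Y) - H(X,Y) = 0.4634 + 0.4760 - 0.9042 = 0.0352

All forms give I(X;Y) = 0.0352 dits. ✓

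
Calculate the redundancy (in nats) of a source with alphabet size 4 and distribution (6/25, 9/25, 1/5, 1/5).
0.0322 nats

Redundancy measures how far a source is from maximum entropy:
R = H_max - H(X)

Maximum entropy for 4 symbols: H_max = log_e(4) = 1.3863 nats
Actual entropy: H(X) = 1.3541 nats
Redundancy: R = 1.3863 - 1.3541 = 0.0322 nats

This redundancy represents potential for compression: the source could be compressed by 0.0322 nats per symbol.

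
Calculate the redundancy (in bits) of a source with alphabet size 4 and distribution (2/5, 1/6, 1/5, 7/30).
0.0861 bits

Redundancy measures how far a source is from maximum entropy:
R = H_max - H(X)

Maximum entropy for 4 symbols: H_max = log_2(4) = 2.0000 bits
Actual entropy: H(X) = 1.9139 bits
Redundancy: R = 2.0000 - 1.9139 = 0.0861 bits

This redundancy represents potential for compression: the source could be compressed by 0.0861 bits per symbol.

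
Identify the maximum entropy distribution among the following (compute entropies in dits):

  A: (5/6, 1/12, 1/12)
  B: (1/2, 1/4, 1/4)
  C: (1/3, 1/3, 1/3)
C

For a discrete distribution over n outcomes, entropy is maximized by the uniform distribution.

Computing entropies:
H(A) = 0.2458 dits
H(B) = 0.4515 dits
H(C) = 0.4771 dits

The uniform distribution (where all probabilities equal 1/3) achieves the maximum entropy of log_10(3) = 0.4771 dits.

Distribution C has the highest entropy.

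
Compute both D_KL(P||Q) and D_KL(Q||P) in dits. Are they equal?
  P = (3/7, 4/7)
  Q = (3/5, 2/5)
D_KL(P||Q) = 0.0259, D_KL(Q||P) = 0.0257

KL divergence is not symmetric: D_KL(P||Q) ≠ D_KL(Q||P) in general.

D_KL(P||Q) = 0.0259 dits
D_KL(Q||P) = 0.0257 dits

No, they are not equal!

This asymmetry is why KL divergence is not a true distance metric.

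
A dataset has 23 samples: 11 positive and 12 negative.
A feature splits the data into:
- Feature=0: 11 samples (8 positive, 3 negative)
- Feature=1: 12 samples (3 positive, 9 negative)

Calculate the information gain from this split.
0.1711 bits

Information Gain = H(Y) - H(Y|Feature)

Before split:
P(positive) = 11/23 = 0.4783
H(Y) = 0.9986 bits

After split:
Feature=0: H = 0.8454 bits (weight = 11/23)
Feature=1: H = 0.8113 bits (weight = 12/23)
H(Y|Feature) = (11/23)×0.8454 + (12/23)×0.8113 = 0.8276 bits

Information Gain = 0.9986 - 0.8276 = 0.1711 bits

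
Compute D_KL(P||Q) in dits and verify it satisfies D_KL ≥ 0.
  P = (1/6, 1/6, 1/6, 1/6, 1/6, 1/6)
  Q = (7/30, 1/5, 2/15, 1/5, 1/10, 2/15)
0.0185 dits

KL divergence satisfies the Gibbs inequality: D_KL(P||Q) ≥ 0 for all distributions P, Q.

D_KL(P||Q) = Σ p(x) log(p(x)/q(x))
Term by term:
  x=0: 1/6 × log_10[(1/6)/(7/30)] = -0.0244
  x=1: 1/6 × log_10[(1/6)/(1/5)] = -0.0132
  x=2: 1/6 × log_10[(1/6)/(2/15)] = 0.0162
  x=3: 1/6 × log_10[(1/6)/(1/5)] = -0.0132
  x=4: 1/6 × log_10[(1/6)/(1/10)] = 0.0370
  x=5: 1/6 × log_10[(1/6)/(2/15)] = 0.0162
D_KL(P||Q) = 0.0185 dits

D_KL(P||Q) = 0.0185 ≥ 0 ✓

This non-negativity is a fundamental property: relative entropy cannot be negative because it measures how different Q is from P.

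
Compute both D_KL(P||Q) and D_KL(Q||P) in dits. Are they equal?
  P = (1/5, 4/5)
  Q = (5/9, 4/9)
D_KL(P||Q) = 0.1155, D_KL(Q||P) = 0.1330

KL divergence is not symmetric: D_KL(P||Q) ≠ D_KL(Q||P) in general.

D_KL(P||Q) = 0.1155 dits
D_KL(Q||P) = 0.1330 dits

No, they are not equal!

This asymmetry is why KL divergence is not a true distance metric.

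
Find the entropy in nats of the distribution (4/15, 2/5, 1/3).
1.0852 nats

Shannon entropy is H(X) = -Σ p(x) log p(x).

For P = (4/15, 2/5, 1/3):
H = -4/15 × log_e(4/15) -2/5 × log_e(2/5) -1/3 × log_e(1/3)
H = 1.0852 nats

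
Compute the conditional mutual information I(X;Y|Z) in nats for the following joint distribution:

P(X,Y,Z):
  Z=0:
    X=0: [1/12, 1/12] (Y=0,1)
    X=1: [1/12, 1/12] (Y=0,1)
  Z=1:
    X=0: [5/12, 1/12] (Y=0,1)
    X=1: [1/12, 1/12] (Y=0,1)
0.0341 nats

Conditional mutual information: I(X;Y|Z) = H(X|Z) + H(Y|Z) - H(X,Y|Z)

H(Z) = 0.6365
H(X,Z) = 1.2425 → H(X|Z) = 0.6059
H(Y,Z) = 1.2425 → H(Y|Z) = 0.6059
H(X,Y,Z) = 1.8143 → H(X,Y|Z) = 1.1778

I(X;Y|Z) = 0.6059 + 0.6059 - 1.1778 = 0.0341 nats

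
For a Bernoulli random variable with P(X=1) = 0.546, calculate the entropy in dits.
0.2992 dits

The binary entropy function is:
H(p) = -p log(p) - (1-p) log(1-p)

H(0.546) = -0.546 × log_10(0.546) - 0.454 × log_10(0.454)
H(0.546) = 0.2992 dits

Note: Binary entropy is maximized at p=0.5 (H=1 bit) and minimized at p=0 or p=1 (H=0).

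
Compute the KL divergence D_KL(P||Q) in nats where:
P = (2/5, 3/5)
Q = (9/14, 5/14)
0.1215 nats

KL divergence: D_KL(P||Q) = Σ p(x) log(p(x)/q(x))

Computing term by term:
  x=0: 2/5 × log_e[(2/5)/(9/14)] = 2/5 × -0.4745 = -0.1898
  x=1: 3/5 × log_e[(3/5)/(5/14)] = 3/5 × 0.5188 = 0.3113

D_KL(P||Q) = 0.1215 nats

Note: KL divergence is always non-negative and equals 0 iff P = Q.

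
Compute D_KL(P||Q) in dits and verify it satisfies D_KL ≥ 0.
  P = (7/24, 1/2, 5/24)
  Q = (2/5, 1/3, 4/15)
0.0257 dits

KL divergence satisfies the Gibbs inequality: D_KL(P||Q) ≥ 0 for all distributions P, Q.

D_KL(P||Q) = Σ p(x) log(p(x)/q(x))
Term by term:
  x=0: 7/24 × log_10[(7/24)/(2/5)] = -0.0400
  x=1: 1/2 × log_10[(1/2)/(1/3)] = 0.0880
  x=2: 5/24 × log_10[(5/24)/(4/15)] = -0.0223
D_KL(P||Q) = 0.0257 dits

D_KL(P||Q) = 0.0257 ≥ 0 ✓

This non-negativity is a fundamental property: relative entropy cannot be negative because it measures how different Q is from P.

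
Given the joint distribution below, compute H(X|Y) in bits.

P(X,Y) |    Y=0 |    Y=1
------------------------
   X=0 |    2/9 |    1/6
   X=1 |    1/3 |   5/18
0.9636 bits

Using the chain rule: H(X|Y) = H(X,Y) - H(Y)

First, compute H(X,Y) = 1.9547 bits

Marginal P(Y) = (5/9, 4/9)
H(Y) = 0.9911 bits

H(X|Y) = H(X,Y) - H(Y) = 1.9547 - 0.9911 = 0.9636 bits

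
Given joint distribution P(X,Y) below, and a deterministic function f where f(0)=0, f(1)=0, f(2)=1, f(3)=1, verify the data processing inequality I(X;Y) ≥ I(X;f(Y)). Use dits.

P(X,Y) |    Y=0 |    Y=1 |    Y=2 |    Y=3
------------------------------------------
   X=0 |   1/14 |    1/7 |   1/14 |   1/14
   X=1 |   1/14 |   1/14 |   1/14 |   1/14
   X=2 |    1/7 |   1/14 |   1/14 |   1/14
I(X;Y) = 0.0123, I(X;f(Y)) = 0.0018, inequality holds: 0.0123 ≥ 0.0018

Data Processing Inequality: For any Markov chain X → Y → Z, we have I(X;Y) ≥ I(X;Z).

Here Z = f(Y) is a deterministic function of Y, forming X → Y → Z.

Original I(X;Y) = 0.0123 dits

After applying f:
P(X,Z) where Z=f(Y):
- P(X,Z=0) = P(X,Y=0) + P(X,Y=1)
- P(X,Z=1) = P(X,Y=2) + P(X,Y=3)

I(X;Z) = I(X;f(Y)) = 0.0018 dits

Verification: 0.0123 ≥ 0.0018 ✓

Information cannot be created by processing; the function f can only lose information about X.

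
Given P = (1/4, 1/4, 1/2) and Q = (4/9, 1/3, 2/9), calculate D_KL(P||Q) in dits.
0.0824 dits

KL divergence: D_KL(P||Q) = Σ p(x) log(p(x)/q(x))

Computing term by term:
  x=0: 1/4 × log_10[(1/4)/(4/9)] = 1/4 × -0.2499 = -0.0625
  x=1: 1/4 × log_10[(1/4)/(1/3)] = 1/4 × -0.1249 = -0.0312
  x=2: 1/2 × log_10[(1/2)/(2/9)] = 1/2 × 0.3522 = 0.1761

D_KL(P||Q) = 0.0824 dits

Note: KL divergence is always non-negative and equals 0 iff P = Q.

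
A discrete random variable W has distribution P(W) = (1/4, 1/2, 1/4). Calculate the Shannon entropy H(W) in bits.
1.5000 bits

Shannon entropy is H(X) = -Σ p(x) log p(x).

For P = (1/4, 1/2, 1/4):
H = -1/4 × log_2(1/4) -1/2 × log_2(1/2) -1/4 × log_2(1/4)
H = 1.5000 bits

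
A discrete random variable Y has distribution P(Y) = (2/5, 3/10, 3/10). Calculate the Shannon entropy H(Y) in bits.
1.5710 bits

Shannon entropy is H(X) = -Σ p(x) log p(x).

For P = (2/5, 3/10, 3/10):
H = -2/5 × log_2(2/5) -3/10 × log_2(3/10) -3/10 × log_2(3/10)
H = 1.5710 bits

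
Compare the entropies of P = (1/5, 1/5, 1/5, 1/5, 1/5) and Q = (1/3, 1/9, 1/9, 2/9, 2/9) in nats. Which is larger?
P

Computing entropies in nats:
H(P) = 1.6094
H(Q) = 1.5230

Distribution P has higher entropy.

Intuition: The distribution closer to uniform (more spread out) has higher entropy.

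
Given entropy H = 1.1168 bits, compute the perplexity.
2.1687

Perplexity is 2^H (or exp(H) for natural log).

H = 1.1168 bits
Perplexity = 2^1.1168 = 2.1687

Interpretation: The model's uncertainty is equivalent to choosing uniformly among 2.2 options.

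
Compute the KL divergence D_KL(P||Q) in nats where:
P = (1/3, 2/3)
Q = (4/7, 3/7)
0.1149 nats

KL divergence: D_KL(P||Q) = Σ p(x) log(p(x)/q(x))

Computing term by term:
  x=0: 1/3 × log_e[(1/3)/(4/7)] = 1/3 × -0.5390 = -0.1797
  x=1: 2/3 × log_e[(2/3)/(3/7)] = 2/3 × 0.4418 = 0.2946

D_KL(P||Q) = 0.1149 nats

Note: KL divergence is always non-negative and equals 0 iff P = Q.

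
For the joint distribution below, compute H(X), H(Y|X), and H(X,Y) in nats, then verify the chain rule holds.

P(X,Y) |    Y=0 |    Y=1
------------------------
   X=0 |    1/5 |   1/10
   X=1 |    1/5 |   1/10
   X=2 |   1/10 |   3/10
H(X,Y) = 1.6957, H(X) = 1.0889, H(Y|X) = 0.6068 (all in nats)

Chain rule: H(X,Y) = H(X) + H(Y|X)

Left side — joint entropy directly:
H(X,Y) = -Σ p(x,y) log p(x,y) = 1.6957 nats

Right side — compute H(Y|X) from the conditional distributions:
P(X) = (3/10, 3/10, 2/5), so H(X) = 1.0889 nats
H(Y|X) = Σ_x P(X=x) · H(Y|X=x):
  P(Y|X=0) = (2/3, 1/3), H(Y|X=0) = 0.6365, weight P(X=0) = 3/10
  P(Y|X=1) = (2/3, 1/3), H(Y|X=1) = 0.6365, weight P(X=1) = 3/10
  P(Y|X=2) = (1/4, 3/4), H(Y|X=2) = 0.5623, weight P(X=2) = 2/5
H(Y|X) = 0.6068 nats

H(X) + H(Y|X) = 1.0889 + 0.6068 = 1.6957 nats

Both sides equal 1.6957 nats. ✓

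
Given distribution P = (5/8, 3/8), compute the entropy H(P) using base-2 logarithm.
0.9544 bits

Shannon entropy is H(X) = -Σ p(x) log p(x).

For P = (5/8, 3/8):
H = -5/8 × log_2(5/8) -3/8 × log_2(3/8)
H = 0.9544 bits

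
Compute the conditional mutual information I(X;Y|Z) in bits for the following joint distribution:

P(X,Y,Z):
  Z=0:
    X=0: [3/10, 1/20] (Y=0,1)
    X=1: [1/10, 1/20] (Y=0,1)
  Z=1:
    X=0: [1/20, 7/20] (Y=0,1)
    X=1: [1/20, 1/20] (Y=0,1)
0.0597 bits

Conditional mutual information: I(X;Y|Z) = H(X|Z) + H(Y|Z) - H(X,Y|Z)

H(Z) = 1.0000
H(X,Z) = 1.8016 → H(X|Z) = 0.8016
H(Y,Z) = 1.7219 → H(Y|Z) = 0.7219
H(X,Y,Z) = 2.4639 → H(X,Y|Z) = 1.4639

I(X;Y|Z) = 0.8016 + 0.7219 - 1.4639 = 0.0597 bits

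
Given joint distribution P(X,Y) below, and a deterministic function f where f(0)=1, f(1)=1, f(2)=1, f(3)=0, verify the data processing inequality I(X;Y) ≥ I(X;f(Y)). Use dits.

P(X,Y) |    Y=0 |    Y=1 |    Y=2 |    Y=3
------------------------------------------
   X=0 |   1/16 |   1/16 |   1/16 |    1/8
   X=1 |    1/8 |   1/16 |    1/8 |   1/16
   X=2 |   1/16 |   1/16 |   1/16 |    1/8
I(X;Y) = 0.0171, I(X;f(Y)) = 0.0137, inequality holds: 0.0171 ≥ 0.0137

Data Processing Inequality: For any Markov chain X → Y → Z, we have I(X;Y) ≥ I(X;Z).

Here Z = f(Y) is a deterministic function of Y, forming X → Y → Z.

Original I(X;Y) = 0.0171 dits

After applying f:
P(X,Z) where Z=f(Y):
- P(X,Z=0) = P(X,Y=3)
- P(X,Z=1) = P(X,Y=0) + P(X,Y=1) + P(X,Y=2)

I(X;Z) = I(X;f(Y)) = 0.0137 dits

Verification: 0.0171 ≥ 0.0137 ✓

Information cannot be created by processing; the function f can only lose information about X.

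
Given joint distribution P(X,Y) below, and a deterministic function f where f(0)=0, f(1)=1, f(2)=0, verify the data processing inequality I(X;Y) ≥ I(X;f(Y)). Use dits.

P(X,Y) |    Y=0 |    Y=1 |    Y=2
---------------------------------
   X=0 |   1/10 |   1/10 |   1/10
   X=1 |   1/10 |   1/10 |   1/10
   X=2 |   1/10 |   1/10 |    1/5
I(X;Y) = 0.0060, I(X;f(Y)) = 0.0017, inequality holds: 0.0060 ≥ 0.0017

Data Processing Inequality: For any Markov chain X → Y → Z, we have I(X;Y) ≥ I(X;Z).

Here Z = f(Y) is a deterministic function of Y, forming X → Y → Z.

Original I(X;Y) = 0.0060 dits

After applying f:
P(X,Z) where Z=f(Y):
- P(X,Z=0) = P(X,Y=0) + P(X,Y=2)
- P(X,Z=1) = P(X,Y=1)

I(X;Z) = I(X;f(Y)) = 0.0017 dits

Verification: 0.0060 ≥ 0.0017 ✓

Information cannot be created by processing; the function f can only lose information about X.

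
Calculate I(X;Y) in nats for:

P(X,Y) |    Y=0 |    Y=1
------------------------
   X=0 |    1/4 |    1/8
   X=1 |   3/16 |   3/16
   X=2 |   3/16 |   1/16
0.0224 nats

Mutual information: I(X;Y) = H(X) + H(Y) - H(X,Y)

Marginals:
P(X) = (3/8, 3/8, 1/4), H(X) = 1.0822 nats
P(Y) = (5/8, 3/8), H(Y) = 0.6616 nats

Joint entropy: H(X,Y) = 1.7214 nats

I(X;Y) = 1.0822 + 0.6616 - 1.7214 = 0.0224 nats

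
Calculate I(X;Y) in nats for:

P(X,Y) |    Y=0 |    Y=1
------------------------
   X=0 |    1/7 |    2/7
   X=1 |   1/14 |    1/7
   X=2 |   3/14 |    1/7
0.0334 nats

Mutual information: I(X;Y) = H(X) + H(Y) - H(X,Y)

Marginals:
P(X) = (3/7, 3/14, 5/14), H(X) = 1.0609 nats
P(Y) = (3/7, 4/7), H(Y) = 0.6829 nats

Joint entropy: H(X,Y) = 1.7105 nats

I(X;Y) = 1.0609 + 0.6829 - 1.7105 = 0.0334 nats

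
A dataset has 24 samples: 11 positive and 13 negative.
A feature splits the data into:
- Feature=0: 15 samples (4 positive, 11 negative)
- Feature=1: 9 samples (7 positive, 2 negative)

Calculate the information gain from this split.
0.1855 bits

Information Gain = H(Y) - H(Y|Feature)

Before split:
P(positive) = 11/24 = 0.4583
H(Y) = 0.9950 bits

After split:
Feature=0: H = 0.8366 bits (weight = 15/24)
Feature=1: H = 0.7642 bits (weight = 9/24)
H(Y|Feature) = (15/24)×0.8366 + (9/24)×0.7642 = 0.8095 bits

Information Gain = 0.9950 - 0.8095 = 0.1855 bits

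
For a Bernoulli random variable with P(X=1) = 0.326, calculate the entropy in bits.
0.9108 bits

The binary entropy function is:
H(p) = -p log(p) - (1-p) log(1-p)

H(0.326) = -0.326 × log_2(0.326) - 0.674 × log_2(0.674)
H(0.326) = 0.9108 bits

Note: Binary entropy is maximized at p=0.5 (H=1 bit) and minimized at p=0 or p=1 (H=0).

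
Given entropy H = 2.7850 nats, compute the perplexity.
16.1998

Perplexity is e^H (or exp(H) for natural log).

H = 2.7850 nats
Perplexity = e^2.7850 = 16.1998

Interpretation: The model's uncertainty is equivalent to choosing uniformly among 16.2 options.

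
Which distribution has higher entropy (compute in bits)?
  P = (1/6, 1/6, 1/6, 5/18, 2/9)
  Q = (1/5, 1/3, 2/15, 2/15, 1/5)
P

Computing entropies in bits:
H(P) = 2.2880
H(Q) = 2.2323

Distribution P has higher entropy.

Intuition: The distribution closer to uniform (more spread out) has higher entropy.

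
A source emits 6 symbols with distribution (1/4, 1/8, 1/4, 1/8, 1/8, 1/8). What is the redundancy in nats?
0.0589 nats

Redundancy measures how far a source is from maximum entropy:
R = H_max - H(X)

Maximum entropy for 6 symbols: H_max = log_e(6) = 1.7918 nats
Actual entropy: H(X) = 1.7329 nats
Redundancy: R = 1.7918 - 1.7329 = 0.0589 nats

This redundancy represents potential for compression: the source could be compressed by 0.0589 nats per symbol.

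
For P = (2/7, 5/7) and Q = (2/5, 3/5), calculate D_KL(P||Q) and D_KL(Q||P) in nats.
D_KL(P||Q) = 0.0284, D_KL(Q||P) = 0.0300

KL divergence is not symmetric: D_KL(P||Q) ≠ D_KL(Q||P) in general.

D_KL(P||Q) = 0.0284 nats
D_KL(Q||P) = 0.0300 nats

No, they are not equal!

This asymmetry is why KL divergence is not a true distance metric.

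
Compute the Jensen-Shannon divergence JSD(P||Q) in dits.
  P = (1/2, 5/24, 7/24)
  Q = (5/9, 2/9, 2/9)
0.0014 dits

Jensen-Shannon divergence is:
JSD(P||Q) = 0.5 × D_KL(P||M) + 0.5 × D_KL(Q||M)
where M = 0.5 × (P + Q) is the mixture distribution.

M = 0.5 × (1/2, 5/24, 7/24) + 0.5 × (5/9, 2/9, 2/9) = (19/36, 0.215278, 0.256944)

D_KL(P||M) = 0.0013 dits
D_KL(Q||M) = 0.0014 dits

JSD(P||Q) = 0.5 × 0.0013 + 0.5 × 0.0014 = 0.0014 dits

Unlike KL divergence, JSD is symmetric and bounded: 0 ≤ JSD ≤ log(2).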